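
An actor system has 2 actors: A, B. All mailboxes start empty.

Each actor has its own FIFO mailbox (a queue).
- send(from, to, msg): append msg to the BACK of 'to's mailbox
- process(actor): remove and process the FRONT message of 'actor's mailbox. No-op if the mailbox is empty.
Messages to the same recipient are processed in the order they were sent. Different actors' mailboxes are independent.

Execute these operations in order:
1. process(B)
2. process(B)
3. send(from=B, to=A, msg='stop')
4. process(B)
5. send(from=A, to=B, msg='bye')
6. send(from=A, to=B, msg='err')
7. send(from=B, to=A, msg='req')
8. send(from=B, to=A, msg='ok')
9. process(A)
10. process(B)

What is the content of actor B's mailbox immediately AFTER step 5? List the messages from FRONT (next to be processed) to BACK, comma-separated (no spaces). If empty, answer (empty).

After 1 (process(B)): A:[] B:[]
After 2 (process(B)): A:[] B:[]
After 3 (send(from=B, to=A, msg='stop')): A:[stop] B:[]
After 4 (process(B)): A:[stop] B:[]
After 5 (send(from=A, to=B, msg='bye')): A:[stop] B:[bye]

bye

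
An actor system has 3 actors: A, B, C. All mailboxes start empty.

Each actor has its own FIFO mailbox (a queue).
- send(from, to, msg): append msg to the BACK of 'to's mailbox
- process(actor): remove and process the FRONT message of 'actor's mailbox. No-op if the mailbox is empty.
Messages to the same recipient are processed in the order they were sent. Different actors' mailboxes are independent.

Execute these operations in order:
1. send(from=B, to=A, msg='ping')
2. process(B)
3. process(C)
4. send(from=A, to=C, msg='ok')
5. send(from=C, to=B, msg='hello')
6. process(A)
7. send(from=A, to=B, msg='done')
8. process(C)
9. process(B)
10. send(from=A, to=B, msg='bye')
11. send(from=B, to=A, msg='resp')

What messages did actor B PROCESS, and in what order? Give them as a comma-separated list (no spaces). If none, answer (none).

After 1 (send(from=B, to=A, msg='ping')): A:[ping] B:[] C:[]
After 2 (process(B)): A:[ping] B:[] C:[]
After 3 (process(C)): A:[ping] B:[] C:[]
After 4 (send(from=A, to=C, msg='ok')): A:[ping] B:[] C:[ok]
After 5 (send(from=C, to=B, msg='hello')): A:[ping] B:[hello] C:[ok]
After 6 (process(A)): A:[] B:[hello] C:[ok]
After 7 (send(from=A, to=B, msg='done')): A:[] B:[hello,done] C:[ok]
After 8 (process(C)): A:[] B:[hello,done] C:[]
After 9 (process(B)): A:[] B:[done] C:[]
After 10 (send(from=A, to=B, msg='bye')): A:[] B:[done,bye] C:[]
After 11 (send(from=B, to=A, msg='resp')): A:[resp] B:[done,bye] C:[]

Answer: hello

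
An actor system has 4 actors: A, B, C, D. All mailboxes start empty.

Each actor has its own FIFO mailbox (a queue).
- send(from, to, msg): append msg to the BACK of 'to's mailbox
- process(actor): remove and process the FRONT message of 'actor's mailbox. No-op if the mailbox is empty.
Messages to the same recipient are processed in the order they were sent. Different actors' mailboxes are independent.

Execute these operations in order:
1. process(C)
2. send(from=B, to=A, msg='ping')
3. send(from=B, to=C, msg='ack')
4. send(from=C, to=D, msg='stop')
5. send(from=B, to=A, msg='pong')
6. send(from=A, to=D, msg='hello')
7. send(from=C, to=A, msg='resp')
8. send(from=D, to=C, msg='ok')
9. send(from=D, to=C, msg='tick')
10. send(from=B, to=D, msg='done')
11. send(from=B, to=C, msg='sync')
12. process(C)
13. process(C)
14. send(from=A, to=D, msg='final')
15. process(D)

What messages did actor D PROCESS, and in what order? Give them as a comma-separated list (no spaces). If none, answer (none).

After 1 (process(C)): A:[] B:[] C:[] D:[]
After 2 (send(from=B, to=A, msg='ping')): A:[ping] B:[] C:[] D:[]
After 3 (send(from=B, to=C, msg='ack')): A:[ping] B:[] C:[ack] D:[]
After 4 (send(from=C, to=D, msg='stop')): A:[ping] B:[] C:[ack] D:[stop]
After 5 (send(from=B, to=A, msg='pong')): A:[ping,pong] B:[] C:[ack] D:[stop]
After 6 (send(from=A, to=D, msg='hello')): A:[ping,pong] B:[] C:[ack] D:[stop,hello]
After 7 (send(from=C, to=A, msg='resp')): A:[ping,pong,resp] B:[] C:[ack] D:[stop,hello]
After 8 (send(from=D, to=C, msg='ok')): A:[ping,pong,resp] B:[] C:[ack,ok] D:[stop,hello]
After 9 (send(from=D, to=C, msg='tick')): A:[ping,pong,resp] B:[] C:[ack,ok,tick] D:[stop,hello]
After 10 (send(from=B, to=D, msg='done')): A:[ping,pong,resp] B:[] C:[ack,ok,tick] D:[stop,hello,done]
After 11 (send(from=B, to=C, msg='sync')): A:[ping,pong,resp] B:[] C:[ack,ok,tick,sync] D:[stop,hello,done]
After 12 (process(C)): A:[ping,pong,resp] B:[] C:[ok,tick,sync] D:[stop,hello,done]
After 13 (process(C)): A:[ping,pong,resp] B:[] C:[tick,sync] D:[stop,hello,done]
After 14 (send(from=A, to=D, msg='final')): A:[ping,pong,resp] B:[] C:[tick,sync] D:[stop,hello,done,final]
After 15 (process(D)): A:[ping,pong,resp] B:[] C:[tick,sync] D:[hello,done,final]

Answer: stop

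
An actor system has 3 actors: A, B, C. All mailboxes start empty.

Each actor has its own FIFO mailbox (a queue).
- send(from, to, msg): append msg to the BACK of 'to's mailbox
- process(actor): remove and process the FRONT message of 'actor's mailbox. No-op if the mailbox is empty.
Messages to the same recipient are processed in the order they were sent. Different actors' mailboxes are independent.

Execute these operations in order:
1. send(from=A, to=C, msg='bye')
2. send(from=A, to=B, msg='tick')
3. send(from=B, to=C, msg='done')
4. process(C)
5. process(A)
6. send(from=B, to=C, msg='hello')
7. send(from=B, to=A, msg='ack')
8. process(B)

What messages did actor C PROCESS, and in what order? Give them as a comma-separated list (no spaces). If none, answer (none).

After 1 (send(from=A, to=C, msg='bye')): A:[] B:[] C:[bye]
After 2 (send(from=A, to=B, msg='tick')): A:[] B:[tick] C:[bye]
After 3 (send(from=B, to=C, msg='done')): A:[] B:[tick] C:[bye,done]
After 4 (process(C)): A:[] B:[tick] C:[done]
After 5 (process(A)): A:[] B:[tick] C:[done]
After 6 (send(from=B, to=C, msg='hello')): A:[] B:[tick] C:[done,hello]
After 7 (send(from=B, to=A, msg='ack')): A:[ack] B:[tick] C:[done,hello]
After 8 (process(B)): A:[ack] B:[] C:[done,hello]

Answer: bye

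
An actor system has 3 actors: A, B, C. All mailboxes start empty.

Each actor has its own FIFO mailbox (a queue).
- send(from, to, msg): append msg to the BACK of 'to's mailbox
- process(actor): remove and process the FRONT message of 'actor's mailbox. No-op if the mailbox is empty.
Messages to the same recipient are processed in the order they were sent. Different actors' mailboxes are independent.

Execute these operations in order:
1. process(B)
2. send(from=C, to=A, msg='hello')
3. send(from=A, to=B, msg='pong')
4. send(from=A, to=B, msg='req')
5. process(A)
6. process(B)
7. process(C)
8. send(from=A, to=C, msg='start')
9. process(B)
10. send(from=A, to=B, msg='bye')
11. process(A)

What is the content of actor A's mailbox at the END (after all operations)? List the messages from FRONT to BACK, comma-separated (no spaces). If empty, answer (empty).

After 1 (process(B)): A:[] B:[] C:[]
After 2 (send(from=C, to=A, msg='hello')): A:[hello] B:[] C:[]
After 3 (send(from=A, to=B, msg='pong')): A:[hello] B:[pong] C:[]
After 4 (send(from=A, to=B, msg='req')): A:[hello] B:[pong,req] C:[]
After 5 (process(A)): A:[] B:[pong,req] C:[]
After 6 (process(B)): A:[] B:[req] C:[]
After 7 (process(C)): A:[] B:[req] C:[]
After 8 (send(from=A, to=C, msg='start')): A:[] B:[req] C:[start]
After 9 (process(B)): A:[] B:[] C:[start]
After 10 (send(from=A, to=B, msg='bye')): A:[] B:[bye] C:[start]
After 11 (process(A)): A:[] B:[bye] C:[start]

Answer: (empty)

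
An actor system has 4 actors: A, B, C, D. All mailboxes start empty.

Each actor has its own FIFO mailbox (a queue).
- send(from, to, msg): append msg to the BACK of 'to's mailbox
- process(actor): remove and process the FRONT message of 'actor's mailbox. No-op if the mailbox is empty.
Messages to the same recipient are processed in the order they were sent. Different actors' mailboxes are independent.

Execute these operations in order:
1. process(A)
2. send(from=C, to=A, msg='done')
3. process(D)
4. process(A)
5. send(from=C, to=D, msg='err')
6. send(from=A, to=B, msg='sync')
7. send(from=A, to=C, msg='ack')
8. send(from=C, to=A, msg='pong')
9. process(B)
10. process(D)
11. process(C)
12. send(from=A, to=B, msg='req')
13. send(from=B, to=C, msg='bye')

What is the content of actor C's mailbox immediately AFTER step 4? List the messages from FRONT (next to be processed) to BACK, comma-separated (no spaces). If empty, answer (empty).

After 1 (process(A)): A:[] B:[] C:[] D:[]
After 2 (send(from=C, to=A, msg='done')): A:[done] B:[] C:[] D:[]
After 3 (process(D)): A:[done] B:[] C:[] D:[]
After 4 (process(A)): A:[] B:[] C:[] D:[]

(empty)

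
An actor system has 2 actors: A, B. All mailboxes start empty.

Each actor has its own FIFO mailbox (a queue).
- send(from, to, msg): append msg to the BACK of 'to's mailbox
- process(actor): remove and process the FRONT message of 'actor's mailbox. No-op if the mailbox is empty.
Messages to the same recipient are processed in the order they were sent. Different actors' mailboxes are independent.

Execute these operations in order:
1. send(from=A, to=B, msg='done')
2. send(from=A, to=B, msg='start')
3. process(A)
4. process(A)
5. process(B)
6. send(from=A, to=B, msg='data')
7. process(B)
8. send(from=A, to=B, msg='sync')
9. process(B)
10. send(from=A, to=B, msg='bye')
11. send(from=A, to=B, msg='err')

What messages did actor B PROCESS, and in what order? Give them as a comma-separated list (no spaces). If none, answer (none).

Answer: done,start,data

Derivation:
After 1 (send(from=A, to=B, msg='done')): A:[] B:[done]
After 2 (send(from=A, to=B, msg='start')): A:[] B:[done,start]
After 3 (process(A)): A:[] B:[done,start]
After 4 (process(A)): A:[] B:[done,start]
After 5 (process(B)): A:[] B:[start]
After 6 (send(from=A, to=B, msg='data')): A:[] B:[start,data]
After 7 (process(B)): A:[] B:[data]
After 8 (send(from=A, to=B, msg='sync')): A:[] B:[data,sync]
After 9 (process(B)): A:[] B:[sync]
After 10 (send(from=A, to=B, msg='bye')): A:[] B:[sync,bye]
After 11 (send(from=A, to=B, msg='err')): A:[] B:[sync,bye,err]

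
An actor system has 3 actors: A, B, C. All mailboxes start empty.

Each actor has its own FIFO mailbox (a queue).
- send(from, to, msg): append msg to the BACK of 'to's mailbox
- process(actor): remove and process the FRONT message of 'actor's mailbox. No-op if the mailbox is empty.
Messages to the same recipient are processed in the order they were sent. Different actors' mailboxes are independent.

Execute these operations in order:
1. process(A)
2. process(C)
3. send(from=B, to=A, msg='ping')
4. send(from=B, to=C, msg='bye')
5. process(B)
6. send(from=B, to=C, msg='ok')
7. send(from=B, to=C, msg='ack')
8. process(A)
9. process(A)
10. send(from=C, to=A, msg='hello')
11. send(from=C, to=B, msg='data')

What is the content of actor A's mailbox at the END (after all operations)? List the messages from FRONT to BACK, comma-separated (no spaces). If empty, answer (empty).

After 1 (process(A)): A:[] B:[] C:[]
After 2 (process(C)): A:[] B:[] C:[]
After 3 (send(from=B, to=A, msg='ping')): A:[ping] B:[] C:[]
After 4 (send(from=B, to=C, msg='bye')): A:[ping] B:[] C:[bye]
After 5 (process(B)): A:[ping] B:[] C:[bye]
After 6 (send(from=B, to=C, msg='ok')): A:[ping] B:[] C:[bye,ok]
After 7 (send(from=B, to=C, msg='ack')): A:[ping] B:[] C:[bye,ok,ack]
After 8 (process(A)): A:[] B:[] C:[bye,ok,ack]
After 9 (process(A)): A:[] B:[] C:[bye,ok,ack]
After 10 (send(from=C, to=A, msg='hello')): A:[hello] B:[] C:[bye,ok,ack]
After 11 (send(from=C, to=B, msg='data')): A:[hello] B:[data] C:[bye,ok,ack]

Answer: hello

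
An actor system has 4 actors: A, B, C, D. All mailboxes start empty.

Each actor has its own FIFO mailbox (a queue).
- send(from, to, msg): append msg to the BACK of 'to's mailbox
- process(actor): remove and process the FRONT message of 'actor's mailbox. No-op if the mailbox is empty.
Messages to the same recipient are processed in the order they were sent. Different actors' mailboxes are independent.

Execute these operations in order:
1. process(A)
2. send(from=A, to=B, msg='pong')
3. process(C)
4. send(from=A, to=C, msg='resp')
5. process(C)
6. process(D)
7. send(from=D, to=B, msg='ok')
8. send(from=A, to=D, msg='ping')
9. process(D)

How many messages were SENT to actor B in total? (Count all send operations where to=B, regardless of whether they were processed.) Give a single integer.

Answer: 2

Derivation:
After 1 (process(A)): A:[] B:[] C:[] D:[]
After 2 (send(from=A, to=B, msg='pong')): A:[] B:[pong] C:[] D:[]
After 3 (process(C)): A:[] B:[pong] C:[] D:[]
After 4 (send(from=A, to=C, msg='resp')): A:[] B:[pong] C:[resp] D:[]
After 5 (process(C)): A:[] B:[pong] C:[] D:[]
After 6 (process(D)): A:[] B:[pong] C:[] D:[]
After 7 (send(from=D, to=B, msg='ok')): A:[] B:[pong,ok] C:[] D:[]
After 8 (send(from=A, to=D, msg='ping')): A:[] B:[pong,ok] C:[] D:[ping]
After 9 (process(D)): A:[] B:[pong,ok] C:[] D:[]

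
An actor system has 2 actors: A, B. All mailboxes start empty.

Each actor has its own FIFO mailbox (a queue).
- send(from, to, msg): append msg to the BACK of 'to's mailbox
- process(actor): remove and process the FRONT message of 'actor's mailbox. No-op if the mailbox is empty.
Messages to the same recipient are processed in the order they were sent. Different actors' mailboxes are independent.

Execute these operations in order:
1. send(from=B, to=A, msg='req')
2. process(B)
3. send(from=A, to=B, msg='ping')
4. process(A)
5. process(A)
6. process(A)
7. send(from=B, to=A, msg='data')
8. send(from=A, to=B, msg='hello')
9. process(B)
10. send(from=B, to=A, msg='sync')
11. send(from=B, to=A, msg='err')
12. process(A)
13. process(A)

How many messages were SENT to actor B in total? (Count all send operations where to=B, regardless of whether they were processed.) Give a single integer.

After 1 (send(from=B, to=A, msg='req')): A:[req] B:[]
After 2 (process(B)): A:[req] B:[]
After 3 (send(from=A, to=B, msg='ping')): A:[req] B:[ping]
After 4 (process(A)): A:[] B:[ping]
After 5 (process(A)): A:[] B:[ping]
After 6 (process(A)): A:[] B:[ping]
After 7 (send(from=B, to=A, msg='data')): A:[data] B:[ping]
After 8 (send(from=A, to=B, msg='hello')): A:[data] B:[ping,hello]
After 9 (process(B)): A:[data] B:[hello]
After 10 (send(from=B, to=A, msg='sync')): A:[data,sync] B:[hello]
After 11 (send(from=B, to=A, msg='err')): A:[data,sync,err] B:[hello]
After 12 (process(A)): A:[sync,err] B:[hello]
After 13 (process(A)): A:[err] B:[hello]

Answer: 2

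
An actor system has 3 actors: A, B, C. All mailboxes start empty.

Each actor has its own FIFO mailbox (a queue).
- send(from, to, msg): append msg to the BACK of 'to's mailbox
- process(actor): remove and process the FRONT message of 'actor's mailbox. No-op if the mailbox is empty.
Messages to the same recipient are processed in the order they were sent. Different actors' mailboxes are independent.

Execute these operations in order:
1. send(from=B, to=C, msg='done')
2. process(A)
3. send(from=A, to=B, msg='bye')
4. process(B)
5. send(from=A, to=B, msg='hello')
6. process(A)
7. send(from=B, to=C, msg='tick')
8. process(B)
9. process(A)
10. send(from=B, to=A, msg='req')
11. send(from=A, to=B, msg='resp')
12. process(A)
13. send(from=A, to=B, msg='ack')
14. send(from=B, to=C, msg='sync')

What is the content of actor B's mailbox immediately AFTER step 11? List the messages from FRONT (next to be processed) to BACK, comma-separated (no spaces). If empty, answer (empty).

After 1 (send(from=B, to=C, msg='done')): A:[] B:[] C:[done]
After 2 (process(A)): A:[] B:[] C:[done]
After 3 (send(from=A, to=B, msg='bye')): A:[] B:[bye] C:[done]
After 4 (process(B)): A:[] B:[] C:[done]
After 5 (send(from=A, to=B, msg='hello')): A:[] B:[hello] C:[done]
After 6 (process(A)): A:[] B:[hello] C:[done]
After 7 (send(from=B, to=C, msg='tick')): A:[] B:[hello] C:[done,tick]
After 8 (process(B)): A:[] B:[] C:[done,tick]
After 9 (process(A)): A:[] B:[] C:[done,tick]
After 10 (send(from=B, to=A, msg='req')): A:[req] B:[] C:[done,tick]
After 11 (send(from=A, to=B, msg='resp')): A:[req] B:[resp] C:[done,tick]

resp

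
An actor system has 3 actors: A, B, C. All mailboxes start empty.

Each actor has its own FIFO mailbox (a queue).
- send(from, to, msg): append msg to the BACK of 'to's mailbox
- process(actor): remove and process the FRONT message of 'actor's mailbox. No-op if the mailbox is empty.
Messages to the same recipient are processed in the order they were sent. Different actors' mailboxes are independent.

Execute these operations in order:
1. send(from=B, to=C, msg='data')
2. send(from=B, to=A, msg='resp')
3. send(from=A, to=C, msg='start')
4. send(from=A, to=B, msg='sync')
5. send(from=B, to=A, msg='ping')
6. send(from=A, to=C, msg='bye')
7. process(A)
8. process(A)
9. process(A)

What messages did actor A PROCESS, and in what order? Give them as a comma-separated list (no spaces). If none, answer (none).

Answer: resp,ping

Derivation:
After 1 (send(from=B, to=C, msg='data')): A:[] B:[] C:[data]
After 2 (send(from=B, to=A, msg='resp')): A:[resp] B:[] C:[data]
After 3 (send(from=A, to=C, msg='start')): A:[resp] B:[] C:[data,start]
After 4 (send(from=A, to=B, msg='sync')): A:[resp] B:[sync] C:[data,start]
After 5 (send(from=B, to=A, msg='ping')): A:[resp,ping] B:[sync] C:[data,start]
After 6 (send(from=A, to=C, msg='bye')): A:[resp,ping] B:[sync] C:[data,start,bye]
After 7 (process(A)): A:[ping] B:[sync] C:[data,start,bye]
After 8 (process(A)): A:[] B:[sync] C:[data,start,bye]
After 9 (process(A)): A:[] B:[sync] C:[data,start,bye]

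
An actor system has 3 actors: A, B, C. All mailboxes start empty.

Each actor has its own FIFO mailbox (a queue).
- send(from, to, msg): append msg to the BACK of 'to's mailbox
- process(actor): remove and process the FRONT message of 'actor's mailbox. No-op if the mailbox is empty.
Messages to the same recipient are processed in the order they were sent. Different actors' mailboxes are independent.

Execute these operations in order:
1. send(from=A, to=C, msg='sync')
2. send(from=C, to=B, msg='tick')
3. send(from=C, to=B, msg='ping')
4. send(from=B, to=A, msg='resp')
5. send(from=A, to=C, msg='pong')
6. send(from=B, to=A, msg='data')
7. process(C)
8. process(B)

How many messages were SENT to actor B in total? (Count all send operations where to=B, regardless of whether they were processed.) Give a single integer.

Answer: 2

Derivation:
After 1 (send(from=A, to=C, msg='sync')): A:[] B:[] C:[sync]
After 2 (send(from=C, to=B, msg='tick')): A:[] B:[tick] C:[sync]
After 3 (send(from=C, to=B, msg='ping')): A:[] B:[tick,ping] C:[sync]
After 4 (send(from=B, to=A, msg='resp')): A:[resp] B:[tick,ping] C:[sync]
After 5 (send(from=A, to=C, msg='pong')): A:[resp] B:[tick,ping] C:[sync,pong]
After 6 (send(from=B, to=A, msg='data')): A:[resp,data] B:[tick,ping] C:[sync,pong]
After 7 (process(C)): A:[resp,data] B:[tick,ping] C:[pong]
After 8 (process(B)): A:[resp,data] B:[ping] C:[pong]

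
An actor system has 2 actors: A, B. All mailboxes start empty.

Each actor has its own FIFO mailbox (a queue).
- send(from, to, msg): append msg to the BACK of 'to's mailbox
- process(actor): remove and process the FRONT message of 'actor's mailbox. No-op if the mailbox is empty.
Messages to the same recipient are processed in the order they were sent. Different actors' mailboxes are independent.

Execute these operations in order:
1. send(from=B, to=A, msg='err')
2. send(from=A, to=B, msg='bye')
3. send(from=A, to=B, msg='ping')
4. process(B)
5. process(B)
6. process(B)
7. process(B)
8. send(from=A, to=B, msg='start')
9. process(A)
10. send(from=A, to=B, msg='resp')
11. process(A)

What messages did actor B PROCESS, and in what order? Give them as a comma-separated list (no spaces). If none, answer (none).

After 1 (send(from=B, to=A, msg='err')): A:[err] B:[]
After 2 (send(from=A, to=B, msg='bye')): A:[err] B:[bye]
After 3 (send(from=A, to=B, msg='ping')): A:[err] B:[bye,ping]
After 4 (process(B)): A:[err] B:[ping]
After 5 (process(B)): A:[err] B:[]
After 6 (process(B)): A:[err] B:[]
After 7 (process(B)): A:[err] B:[]
After 8 (send(from=A, to=B, msg='start')): A:[err] B:[start]
After 9 (process(A)): A:[] B:[start]
After 10 (send(from=A, to=B, msg='resp')): A:[] B:[start,resp]
After 11 (process(A)): A:[] B:[start,resp]

Answer: bye,ping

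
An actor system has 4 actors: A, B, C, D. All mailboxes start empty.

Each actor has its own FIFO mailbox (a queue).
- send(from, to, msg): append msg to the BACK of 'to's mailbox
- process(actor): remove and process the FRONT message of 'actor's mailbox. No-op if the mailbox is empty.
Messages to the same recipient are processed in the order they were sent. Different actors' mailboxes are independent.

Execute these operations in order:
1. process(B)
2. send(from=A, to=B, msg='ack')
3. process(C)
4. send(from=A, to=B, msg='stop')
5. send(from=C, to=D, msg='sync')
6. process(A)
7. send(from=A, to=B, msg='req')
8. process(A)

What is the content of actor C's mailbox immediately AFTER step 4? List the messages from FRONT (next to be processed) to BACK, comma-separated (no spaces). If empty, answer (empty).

After 1 (process(B)): A:[] B:[] C:[] D:[]
After 2 (send(from=A, to=B, msg='ack')): A:[] B:[ack] C:[] D:[]
After 3 (process(C)): A:[] B:[ack] C:[] D:[]
After 4 (send(from=A, to=B, msg='stop')): A:[] B:[ack,stop] C:[] D:[]

(empty)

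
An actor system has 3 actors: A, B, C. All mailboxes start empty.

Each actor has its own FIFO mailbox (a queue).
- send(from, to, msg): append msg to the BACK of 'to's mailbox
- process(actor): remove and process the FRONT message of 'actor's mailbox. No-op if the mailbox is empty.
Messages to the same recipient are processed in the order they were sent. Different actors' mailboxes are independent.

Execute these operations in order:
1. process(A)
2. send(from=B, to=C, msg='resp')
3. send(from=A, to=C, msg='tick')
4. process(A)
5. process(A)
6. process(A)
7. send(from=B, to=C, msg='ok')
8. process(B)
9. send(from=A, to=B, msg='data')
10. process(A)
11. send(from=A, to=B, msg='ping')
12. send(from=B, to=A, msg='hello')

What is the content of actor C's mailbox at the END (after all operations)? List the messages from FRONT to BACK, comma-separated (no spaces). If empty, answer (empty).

After 1 (process(A)): A:[] B:[] C:[]
After 2 (send(from=B, to=C, msg='resp')): A:[] B:[] C:[resp]
After 3 (send(from=A, to=C, msg='tick')): A:[] B:[] C:[resp,tick]
After 4 (process(A)): A:[] B:[] C:[resp,tick]
After 5 (process(A)): A:[] B:[] C:[resp,tick]
After 6 (process(A)): A:[] B:[] C:[resp,tick]
After 7 (send(from=B, to=C, msg='ok')): A:[] B:[] C:[resp,tick,ok]
After 8 (process(B)): A:[] B:[] C:[resp,tick,ok]
After 9 (send(from=A, to=B, msg='data')): A:[] B:[data] C:[resp,tick,ok]
After 10 (process(A)): A:[] B:[data] C:[resp,tick,ok]
After 11 (send(from=A, to=B, msg='ping')): A:[] B:[data,ping] C:[resp,tick,ok]
After 12 (send(from=B, to=A, msg='hello')): A:[hello] B:[data,ping] C:[resp,tick,ok]

Answer: resp,tick,ok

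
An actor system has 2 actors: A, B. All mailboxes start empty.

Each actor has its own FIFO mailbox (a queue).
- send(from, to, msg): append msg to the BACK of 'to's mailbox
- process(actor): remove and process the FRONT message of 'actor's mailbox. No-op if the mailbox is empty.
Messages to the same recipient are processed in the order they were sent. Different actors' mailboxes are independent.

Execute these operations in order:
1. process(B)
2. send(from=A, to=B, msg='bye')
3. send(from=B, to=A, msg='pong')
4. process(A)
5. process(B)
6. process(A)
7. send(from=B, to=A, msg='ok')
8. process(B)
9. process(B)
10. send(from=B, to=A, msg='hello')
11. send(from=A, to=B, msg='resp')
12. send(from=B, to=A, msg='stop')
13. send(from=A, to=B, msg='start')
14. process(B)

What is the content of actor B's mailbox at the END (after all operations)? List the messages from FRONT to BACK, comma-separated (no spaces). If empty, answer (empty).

Answer: start

Derivation:
After 1 (process(B)): A:[] B:[]
After 2 (send(from=A, to=B, msg='bye')): A:[] B:[bye]
After 3 (send(from=B, to=A, msg='pong')): A:[pong] B:[bye]
After 4 (process(A)): A:[] B:[bye]
After 5 (process(B)): A:[] B:[]
After 6 (process(A)): A:[] B:[]
After 7 (send(from=B, to=A, msg='ok')): A:[ok] B:[]
After 8 (process(B)): A:[ok] B:[]
After 9 (process(B)): A:[ok] B:[]
After 10 (send(from=B, to=A, msg='hello')): A:[ok,hello] B:[]
After 11 (send(from=A, to=B, msg='resp')): A:[ok,hello] B:[resp]
After 12 (send(from=B, to=A, msg='stop')): A:[ok,hello,stop] B:[resp]
After 13 (send(from=A, to=B, msg='start')): A:[ok,hello,stop] B:[resp,start]
After 14 (process(B)): A:[ok,hello,stop] B:[start]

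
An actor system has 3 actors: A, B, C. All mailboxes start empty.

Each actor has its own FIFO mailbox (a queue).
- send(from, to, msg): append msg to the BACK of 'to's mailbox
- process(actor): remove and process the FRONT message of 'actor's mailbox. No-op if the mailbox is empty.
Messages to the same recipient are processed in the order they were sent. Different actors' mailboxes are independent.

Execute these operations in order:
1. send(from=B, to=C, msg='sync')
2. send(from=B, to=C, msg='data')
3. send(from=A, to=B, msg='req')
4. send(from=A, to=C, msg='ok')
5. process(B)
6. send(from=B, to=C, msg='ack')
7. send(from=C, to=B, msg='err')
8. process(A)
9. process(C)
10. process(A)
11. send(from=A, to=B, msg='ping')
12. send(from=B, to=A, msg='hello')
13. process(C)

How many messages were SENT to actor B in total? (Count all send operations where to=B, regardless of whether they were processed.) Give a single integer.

After 1 (send(from=B, to=C, msg='sync')): A:[] B:[] C:[sync]
After 2 (send(from=B, to=C, msg='data')): A:[] B:[] C:[sync,data]
After 3 (send(from=A, to=B, msg='req')): A:[] B:[req] C:[sync,data]
After 4 (send(from=A, to=C, msg='ok')): A:[] B:[req] C:[sync,data,ok]
After 5 (process(B)): A:[] B:[] C:[sync,data,ok]
After 6 (send(from=B, to=C, msg='ack')): A:[] B:[] C:[sync,data,ok,ack]
After 7 (send(from=C, to=B, msg='err')): A:[] B:[err] C:[sync,data,ok,ack]
After 8 (process(A)): A:[] B:[err] C:[sync,data,ok,ack]
After 9 (process(C)): A:[] B:[err] C:[data,ok,ack]
After 10 (process(A)): A:[] B:[err] C:[data,ok,ack]
After 11 (send(from=A, to=B, msg='ping')): A:[] B:[err,ping] C:[data,ok,ack]
After 12 (send(from=B, to=A, msg='hello')): A:[hello] B:[err,ping] C:[data,ok,ack]
After 13 (process(C)): A:[hello] B:[err,ping] C:[ok,ack]

Answer: 3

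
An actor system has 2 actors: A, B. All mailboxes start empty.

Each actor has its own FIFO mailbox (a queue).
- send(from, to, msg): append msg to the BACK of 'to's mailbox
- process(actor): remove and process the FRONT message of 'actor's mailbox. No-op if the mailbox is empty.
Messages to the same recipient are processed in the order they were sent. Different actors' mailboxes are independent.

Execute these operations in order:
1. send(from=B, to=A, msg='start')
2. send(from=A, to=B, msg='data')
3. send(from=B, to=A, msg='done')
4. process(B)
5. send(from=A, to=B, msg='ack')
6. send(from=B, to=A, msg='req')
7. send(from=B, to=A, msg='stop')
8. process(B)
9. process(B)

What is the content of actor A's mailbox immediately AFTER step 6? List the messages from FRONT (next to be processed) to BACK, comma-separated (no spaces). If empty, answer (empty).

After 1 (send(from=B, to=A, msg='start')): A:[start] B:[]
After 2 (send(from=A, to=B, msg='data')): A:[start] B:[data]
After 3 (send(from=B, to=A, msg='done')): A:[start,done] B:[data]
After 4 (process(B)): A:[start,done] B:[]
After 5 (send(from=A, to=B, msg='ack')): A:[start,done] B:[ack]
After 6 (send(from=B, to=A, msg='req')): A:[start,done,req] B:[ack]

start,done,req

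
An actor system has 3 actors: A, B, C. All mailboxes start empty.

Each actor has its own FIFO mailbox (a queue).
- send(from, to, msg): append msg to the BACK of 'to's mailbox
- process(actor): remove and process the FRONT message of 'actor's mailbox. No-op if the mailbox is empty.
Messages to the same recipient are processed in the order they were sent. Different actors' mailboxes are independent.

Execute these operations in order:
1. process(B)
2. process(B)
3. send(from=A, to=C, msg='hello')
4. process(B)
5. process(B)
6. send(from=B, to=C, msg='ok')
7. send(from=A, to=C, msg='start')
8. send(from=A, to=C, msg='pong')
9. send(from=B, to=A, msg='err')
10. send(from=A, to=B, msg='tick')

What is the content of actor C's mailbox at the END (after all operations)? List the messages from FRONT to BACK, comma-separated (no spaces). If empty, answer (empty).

After 1 (process(B)): A:[] B:[] C:[]
After 2 (process(B)): A:[] B:[] C:[]
After 3 (send(from=A, to=C, msg='hello')): A:[] B:[] C:[hello]
After 4 (process(B)): A:[] B:[] C:[hello]
After 5 (process(B)): A:[] B:[] C:[hello]
After 6 (send(from=B, to=C, msg='ok')): A:[] B:[] C:[hello,ok]
After 7 (send(from=A, to=C, msg='start')): A:[] B:[] C:[hello,ok,start]
After 8 (send(from=A, to=C, msg='pong')): A:[] B:[] C:[hello,ok,start,pong]
After 9 (send(from=B, to=A, msg='err')): A:[err] B:[] C:[hello,ok,start,pong]
After 10 (send(from=A, to=B, msg='tick')): A:[err] B:[tick] C:[hello,ok,start,pong]

Answer: hello,ok,start,pong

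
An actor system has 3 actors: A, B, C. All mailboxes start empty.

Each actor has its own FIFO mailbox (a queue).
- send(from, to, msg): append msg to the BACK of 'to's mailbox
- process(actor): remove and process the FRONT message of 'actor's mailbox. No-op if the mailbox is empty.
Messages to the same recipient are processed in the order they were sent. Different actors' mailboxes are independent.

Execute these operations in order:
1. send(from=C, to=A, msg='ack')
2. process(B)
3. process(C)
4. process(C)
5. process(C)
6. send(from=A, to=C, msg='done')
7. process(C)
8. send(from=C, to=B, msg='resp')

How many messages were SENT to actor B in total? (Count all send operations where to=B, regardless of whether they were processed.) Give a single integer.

Answer: 1

Derivation:
After 1 (send(from=C, to=A, msg='ack')): A:[ack] B:[] C:[]
After 2 (process(B)): A:[ack] B:[] C:[]
After 3 (process(C)): A:[ack] B:[] C:[]
After 4 (process(C)): A:[ack] B:[] C:[]
After 5 (process(C)): A:[ack] B:[] C:[]
After 6 (send(from=A, to=C, msg='done')): A:[ack] B:[] C:[done]
After 7 (process(C)): A:[ack] B:[] C:[]
After 8 (send(from=C, to=B, msg='resp')): A:[ack] B:[resp] C:[]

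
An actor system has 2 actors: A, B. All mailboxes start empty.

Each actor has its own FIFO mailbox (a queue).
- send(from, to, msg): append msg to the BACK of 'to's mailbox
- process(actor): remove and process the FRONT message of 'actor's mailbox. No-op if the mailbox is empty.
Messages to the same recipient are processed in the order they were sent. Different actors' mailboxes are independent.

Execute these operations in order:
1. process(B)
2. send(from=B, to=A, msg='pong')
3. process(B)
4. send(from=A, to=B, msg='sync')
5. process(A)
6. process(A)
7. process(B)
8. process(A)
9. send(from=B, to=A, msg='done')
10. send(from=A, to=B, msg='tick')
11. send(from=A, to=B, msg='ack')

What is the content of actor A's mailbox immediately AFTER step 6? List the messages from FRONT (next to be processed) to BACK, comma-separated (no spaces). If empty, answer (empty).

After 1 (process(B)): A:[] B:[]
After 2 (send(from=B, to=A, msg='pong')): A:[pong] B:[]
After 3 (process(B)): A:[pong] B:[]
After 4 (send(from=A, to=B, msg='sync')): A:[pong] B:[sync]
After 5 (process(A)): A:[] B:[sync]
After 6 (process(A)): A:[] B:[sync]

(empty)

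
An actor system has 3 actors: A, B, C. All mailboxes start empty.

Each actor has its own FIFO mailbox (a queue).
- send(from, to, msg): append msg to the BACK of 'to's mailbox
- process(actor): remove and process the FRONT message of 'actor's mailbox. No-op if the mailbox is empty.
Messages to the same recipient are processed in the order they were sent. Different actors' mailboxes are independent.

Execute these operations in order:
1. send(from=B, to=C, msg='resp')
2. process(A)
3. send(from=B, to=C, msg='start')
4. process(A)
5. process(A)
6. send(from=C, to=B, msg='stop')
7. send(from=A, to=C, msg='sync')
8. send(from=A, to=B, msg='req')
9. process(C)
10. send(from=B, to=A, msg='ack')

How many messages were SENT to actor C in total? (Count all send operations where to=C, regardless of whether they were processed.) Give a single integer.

After 1 (send(from=B, to=C, msg='resp')): A:[] B:[] C:[resp]
After 2 (process(A)): A:[] B:[] C:[resp]
After 3 (send(from=B, to=C, msg='start')): A:[] B:[] C:[resp,start]
After 4 (process(A)): A:[] B:[] C:[resp,start]
After 5 (process(A)): A:[] B:[] C:[resp,start]
After 6 (send(from=C, to=B, msg='stop')): A:[] B:[stop] C:[resp,start]
After 7 (send(from=A, to=C, msg='sync')): A:[] B:[stop] C:[resp,start,sync]
After 8 (send(from=A, to=B, msg='req')): A:[] B:[stop,req] C:[resp,start,sync]
After 9 (process(C)): A:[] B:[stop,req] C:[start,sync]
After 10 (send(from=B, to=A, msg='ack')): A:[ack] B:[stop,req] C:[start,sync]

Answer: 3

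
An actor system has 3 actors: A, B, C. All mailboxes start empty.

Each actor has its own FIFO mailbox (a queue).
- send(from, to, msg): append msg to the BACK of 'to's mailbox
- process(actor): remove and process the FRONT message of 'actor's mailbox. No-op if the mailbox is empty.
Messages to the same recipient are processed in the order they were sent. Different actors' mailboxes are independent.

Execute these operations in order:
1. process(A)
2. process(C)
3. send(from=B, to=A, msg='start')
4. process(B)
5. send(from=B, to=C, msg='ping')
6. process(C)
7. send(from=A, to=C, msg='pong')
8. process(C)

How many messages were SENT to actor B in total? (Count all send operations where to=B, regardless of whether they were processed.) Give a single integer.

After 1 (process(A)): A:[] B:[] C:[]
After 2 (process(C)): A:[] B:[] C:[]
After 3 (send(from=B, to=A, msg='start')): A:[start] B:[] C:[]
After 4 (process(B)): A:[start] B:[] C:[]
After 5 (send(from=B, to=C, msg='ping')): A:[start] B:[] C:[ping]
After 6 (process(C)): A:[start] B:[] C:[]
After 7 (send(from=A, to=C, msg='pong')): A:[start] B:[] C:[pong]
After 8 (process(C)): A:[start] B:[] C:[]

Answer: 0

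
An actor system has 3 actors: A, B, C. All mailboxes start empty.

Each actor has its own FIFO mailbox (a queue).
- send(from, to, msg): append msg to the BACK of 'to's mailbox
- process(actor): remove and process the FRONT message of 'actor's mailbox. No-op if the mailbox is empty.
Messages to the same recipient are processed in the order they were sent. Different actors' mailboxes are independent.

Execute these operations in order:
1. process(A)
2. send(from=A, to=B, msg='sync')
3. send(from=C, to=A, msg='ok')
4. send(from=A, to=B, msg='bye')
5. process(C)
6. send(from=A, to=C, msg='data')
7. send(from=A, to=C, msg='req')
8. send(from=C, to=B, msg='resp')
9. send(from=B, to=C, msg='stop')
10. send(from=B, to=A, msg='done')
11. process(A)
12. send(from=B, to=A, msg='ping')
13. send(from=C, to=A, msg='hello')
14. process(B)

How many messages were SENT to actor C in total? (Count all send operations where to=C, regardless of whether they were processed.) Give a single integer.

Answer: 3

Derivation:
After 1 (process(A)): A:[] B:[] C:[]
After 2 (send(from=A, to=B, msg='sync')): A:[] B:[sync] C:[]
After 3 (send(from=C, to=A, msg='ok')): A:[ok] B:[sync] C:[]
After 4 (send(from=A, to=B, msg='bye')): A:[ok] B:[sync,bye] C:[]
After 5 (process(C)): A:[ok] B:[sync,bye] C:[]
After 6 (send(from=A, to=C, msg='data')): A:[ok] B:[sync,bye] C:[data]
After 7 (send(from=A, to=C, msg='req')): A:[ok] B:[sync,bye] C:[data,req]
After 8 (send(from=C, to=B, msg='resp')): A:[ok] B:[sync,bye,resp] C:[data,req]
After 9 (send(from=B, to=C, msg='stop')): A:[ok] B:[sync,bye,resp] C:[data,req,stop]
After 10 (send(from=B, to=A, msg='done')): A:[ok,done] B:[sync,bye,resp] C:[data,req,stop]
After 11 (process(A)): A:[done] B:[sync,bye,resp] C:[data,req,stop]
After 12 (send(from=B, to=A, msg='ping')): A:[done,ping] B:[sync,bye,resp] C:[data,req,stop]
After 13 (send(from=C, to=A, msg='hello')): A:[done,ping,hello] B:[sync,bye,resp] C:[data,req,stop]
After 14 (process(B)): A:[done,ping,hello] B:[bye,resp] C:[data,req,stop]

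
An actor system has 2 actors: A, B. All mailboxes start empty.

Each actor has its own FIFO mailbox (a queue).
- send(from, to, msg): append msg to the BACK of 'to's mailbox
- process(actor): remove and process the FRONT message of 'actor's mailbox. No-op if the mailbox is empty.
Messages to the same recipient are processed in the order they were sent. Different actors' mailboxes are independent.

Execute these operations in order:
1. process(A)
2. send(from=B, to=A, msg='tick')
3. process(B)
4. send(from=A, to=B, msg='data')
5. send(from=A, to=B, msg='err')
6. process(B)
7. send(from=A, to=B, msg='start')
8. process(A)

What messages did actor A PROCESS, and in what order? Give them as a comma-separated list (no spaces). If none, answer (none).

Answer: tick

Derivation:
After 1 (process(A)): A:[] B:[]
After 2 (send(from=B, to=A, msg='tick')): A:[tick] B:[]
After 3 (process(B)): A:[tick] B:[]
After 4 (send(from=A, to=B, msg='data')): A:[tick] B:[data]
After 5 (send(from=A, to=B, msg='err')): A:[tick] B:[data,err]
After 6 (process(B)): A:[tick] B:[err]
After 7 (send(from=A, to=B, msg='start')): A:[tick] B:[err,start]
After 8 (process(A)): A:[] B:[err,start]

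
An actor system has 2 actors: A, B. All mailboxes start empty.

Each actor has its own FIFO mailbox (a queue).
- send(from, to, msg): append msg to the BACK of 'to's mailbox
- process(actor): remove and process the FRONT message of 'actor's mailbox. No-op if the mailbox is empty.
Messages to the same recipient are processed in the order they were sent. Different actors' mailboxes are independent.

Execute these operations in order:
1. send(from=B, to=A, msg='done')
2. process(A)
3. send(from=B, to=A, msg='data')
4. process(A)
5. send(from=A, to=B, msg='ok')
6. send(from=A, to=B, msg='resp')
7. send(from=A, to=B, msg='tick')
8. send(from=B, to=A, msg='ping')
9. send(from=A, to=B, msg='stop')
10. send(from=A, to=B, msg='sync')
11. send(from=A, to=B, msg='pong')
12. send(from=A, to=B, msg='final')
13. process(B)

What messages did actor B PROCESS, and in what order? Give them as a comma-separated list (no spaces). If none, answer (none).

After 1 (send(from=B, to=A, msg='done')): A:[done] B:[]
After 2 (process(A)): A:[] B:[]
After 3 (send(from=B, to=A, msg='data')): A:[data] B:[]
After 4 (process(A)): A:[] B:[]
After 5 (send(from=A, to=B, msg='ok')): A:[] B:[ok]
After 6 (send(from=A, to=B, msg='resp')): A:[] B:[ok,resp]
After 7 (send(from=A, to=B, msg='tick')): A:[] B:[ok,resp,tick]
After 8 (send(from=B, to=A, msg='ping')): A:[ping] B:[ok,resp,tick]
After 9 (send(from=A, to=B, msg='stop')): A:[ping] B:[ok,resp,tick,stop]
After 10 (send(from=A, to=B, msg='sync')): A:[ping] B:[ok,resp,tick,stop,sync]
After 11 (send(from=A, to=B, msg='pong')): A:[ping] B:[ok,resp,tick,stop,sync,pong]
After 12 (send(from=A, to=B, msg='final')): A:[ping] B:[ok,resp,tick,stop,sync,pong,final]
After 13 (process(B)): A:[ping] B:[resp,tick,stop,sync,pong,final]

Answer: ok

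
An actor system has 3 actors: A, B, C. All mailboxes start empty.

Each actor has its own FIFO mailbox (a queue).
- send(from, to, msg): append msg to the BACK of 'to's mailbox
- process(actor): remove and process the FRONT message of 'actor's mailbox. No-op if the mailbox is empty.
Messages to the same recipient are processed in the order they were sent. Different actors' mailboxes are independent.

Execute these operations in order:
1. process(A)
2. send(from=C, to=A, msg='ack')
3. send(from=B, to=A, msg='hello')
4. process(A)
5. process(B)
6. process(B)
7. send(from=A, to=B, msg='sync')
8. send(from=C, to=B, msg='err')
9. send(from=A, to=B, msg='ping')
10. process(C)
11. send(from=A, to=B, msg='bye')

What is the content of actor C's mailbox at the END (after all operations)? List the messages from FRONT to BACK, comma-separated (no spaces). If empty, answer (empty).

After 1 (process(A)): A:[] B:[] C:[]
After 2 (send(from=C, to=A, msg='ack')): A:[ack] B:[] C:[]
After 3 (send(from=B, to=A, msg='hello')): A:[ack,hello] B:[] C:[]
After 4 (process(A)): A:[hello] B:[] C:[]
After 5 (process(B)): A:[hello] B:[] C:[]
After 6 (process(B)): A:[hello] B:[] C:[]
After 7 (send(from=A, to=B, msg='sync')): A:[hello] B:[sync] C:[]
After 8 (send(from=C, to=B, msg='err')): A:[hello] B:[sync,err] C:[]
After 9 (send(from=A, to=B, msg='ping')): A:[hello] B:[sync,err,ping] C:[]
After 10 (process(C)): A:[hello] B:[sync,err,ping] C:[]
After 11 (send(from=A, to=B, msg='bye')): A:[hello] B:[sync,err,ping,bye] C:[]

Answer: (empty)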